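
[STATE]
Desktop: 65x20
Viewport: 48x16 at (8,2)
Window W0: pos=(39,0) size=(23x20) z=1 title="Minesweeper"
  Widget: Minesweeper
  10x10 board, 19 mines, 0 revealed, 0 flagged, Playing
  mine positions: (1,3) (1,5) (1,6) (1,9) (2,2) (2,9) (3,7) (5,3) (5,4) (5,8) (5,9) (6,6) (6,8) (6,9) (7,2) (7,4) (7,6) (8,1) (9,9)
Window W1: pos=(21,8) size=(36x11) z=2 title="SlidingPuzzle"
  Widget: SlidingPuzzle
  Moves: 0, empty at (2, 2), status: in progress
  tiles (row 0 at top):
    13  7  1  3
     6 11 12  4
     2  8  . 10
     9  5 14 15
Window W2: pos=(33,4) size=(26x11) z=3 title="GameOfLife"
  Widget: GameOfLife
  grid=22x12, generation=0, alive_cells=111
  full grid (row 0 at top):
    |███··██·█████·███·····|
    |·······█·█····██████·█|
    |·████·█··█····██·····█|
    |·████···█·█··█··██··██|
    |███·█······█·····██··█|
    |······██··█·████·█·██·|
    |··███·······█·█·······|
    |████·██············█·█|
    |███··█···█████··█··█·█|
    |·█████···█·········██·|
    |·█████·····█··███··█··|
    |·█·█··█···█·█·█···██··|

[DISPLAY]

                               ┠────────────────
                               ┃■■■■■■■■■■      
                         ┏━━━━━━━━━━━━━━━━━━━━━━
                         ┃ GameOfLife           
                         ┠──────────────────────
                         ┃Gen: 0                
             ┏━━━━━━━━━━━┃·████···█·█··█··██··██
             ┃ SlidingPuz┃███·█······█·····██··█
             ┠───────────┃······██··█·████·█·██·
             ┃┌────┬────┬┃··███·······█·█·······
             ┃│ 13 │  7 │┃████·██············█·█
             ┃├────┼────┼┃███··█···█████··█··█·█
             ┃│  6 │ 11 │┗━━━━━━━━━━━━━━━━━━━━━━
             ┃├────┼────┼────┼────┤             
             ┃│  2 │  8 │    │ 10 │             
             ┃├────┼────┼────┼────┤             


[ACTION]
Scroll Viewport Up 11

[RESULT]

                               ┏━━━━━━━━━━━━━━━━
                               ┃ Minesweeper    
                               ┠────────────────
                               ┃■■■■■■■■■■      
                         ┏━━━━━━━━━━━━━━━━━━━━━━
                         ┃ GameOfLife           
                         ┠──────────────────────
                         ┃Gen: 0                
             ┏━━━━━━━━━━━┃·████···█·█··█··██··██
             ┃ SlidingPuz┃███·█······█·····██··█
             ┠───────────┃······██··█·████·█·██·
             ┃┌────┬────┬┃··███·······█·█·······
             ┃│ 13 │  7 │┃████·██············█·█
             ┃├────┼────┼┃███··█···█████··█··█·█
             ┃│  6 │ 11 │┗━━━━━━━━━━━━━━━━━━━━━━
             ┃├────┼────┼────┼────┤             


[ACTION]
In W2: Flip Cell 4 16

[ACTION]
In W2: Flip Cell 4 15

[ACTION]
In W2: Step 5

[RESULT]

                               ┏━━━━━━━━━━━━━━━━
                               ┃ Minesweeper    
                               ┠────────────────
                               ┃■■■■■■■■■■      
                         ┏━━━━━━━━━━━━━━━━━━━━━━
                         ┃ GameOfLife           
                         ┠──────────────────────
                         ┃Gen: 5                
             ┏━━━━━━━━━━━┃····██··███······█···█
             ┃ SlidingPuz┃··················█···
             ┠───────────┃···█···█··█████····█··
             ┃┌────┬────┬┃···█·····██···█·······
             ┃│ 13 │  7 │┃···█······█·█·█████···
             ┃├────┼────┼┃·····█···██··████·····
             ┃│  6 │ 11 │┗━━━━━━━━━━━━━━━━━━━━━━
             ┃├────┼────┼────┼────┤             


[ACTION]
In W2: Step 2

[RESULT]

                               ┏━━━━━━━━━━━━━━━━
                               ┃ Minesweeper    
                               ┠────────────────
                               ┃■■■■■■■■■■      
                         ┏━━━━━━━━━━━━━━━━━━━━━━
                         ┃ GameOfLife           
                         ┠──────────────────────
                         ┃Gen: 7                
             ┏━━━━━━━━━━━┃···██······██·····█···
             ┃ SlidingPuz┃··············█·······
             ┠───────────┃····█···████··█···█···
             ┃┌────┬────┬┃···██····█·███··███···
             ┃│ 13 │  7 │┃····██··█··█····███···
             ┃├────┼────┼┃·····█·█████······█·█·
             ┃│  6 │ 11 │┗━━━━━━━━━━━━━━━━━━━━━━
             ┃├────┼────┼────┼────┤             


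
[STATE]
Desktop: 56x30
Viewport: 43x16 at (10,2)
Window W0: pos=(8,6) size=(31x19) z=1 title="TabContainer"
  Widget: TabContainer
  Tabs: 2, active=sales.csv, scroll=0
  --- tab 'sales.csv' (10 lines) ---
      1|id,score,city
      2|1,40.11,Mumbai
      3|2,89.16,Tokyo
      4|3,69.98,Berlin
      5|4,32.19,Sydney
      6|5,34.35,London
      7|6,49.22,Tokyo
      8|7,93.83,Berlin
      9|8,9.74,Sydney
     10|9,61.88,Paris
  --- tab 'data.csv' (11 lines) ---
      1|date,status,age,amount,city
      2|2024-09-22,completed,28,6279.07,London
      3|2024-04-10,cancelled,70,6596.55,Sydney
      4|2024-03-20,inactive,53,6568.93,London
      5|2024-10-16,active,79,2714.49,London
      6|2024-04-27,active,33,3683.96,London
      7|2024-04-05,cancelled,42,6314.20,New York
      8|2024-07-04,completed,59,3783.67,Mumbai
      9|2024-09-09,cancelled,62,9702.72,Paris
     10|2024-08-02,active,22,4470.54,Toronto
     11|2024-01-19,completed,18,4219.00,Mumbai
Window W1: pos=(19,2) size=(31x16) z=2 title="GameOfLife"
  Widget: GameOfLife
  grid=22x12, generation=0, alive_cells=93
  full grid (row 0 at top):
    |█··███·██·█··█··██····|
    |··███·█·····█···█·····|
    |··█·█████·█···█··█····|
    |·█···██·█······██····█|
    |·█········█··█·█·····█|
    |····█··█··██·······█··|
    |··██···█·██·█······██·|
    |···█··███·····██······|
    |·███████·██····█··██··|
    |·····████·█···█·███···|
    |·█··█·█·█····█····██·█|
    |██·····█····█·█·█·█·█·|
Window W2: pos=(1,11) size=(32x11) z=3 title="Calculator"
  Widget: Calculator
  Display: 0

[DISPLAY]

         ┏━━━━━━━━━━━━━━━━━━━━━━━━━━━━━┓   
         ┃ GameOfLife                  ┃   
         ┠─────────────────────────────┨   
         ┃Gen: 0                       ┃   
━━━━━━━━━┃█··███·██·█··█··██····       ┃   
TabContai┃··███·█·····█···█·····       ┃   
─────────┃··█·█████·█···█··█····       ┃   
sales.csv┃·█···██·█······██····█       ┃   
─────────┃·█········█··█·█·····█       ┃   
━━━━━━━━━━━━━━━━━━━━━━┓······█··       ┃   
tor                   ┃······██·       ┃   
──────────────────────┨·██······       ┃   
                     0┃··█··██··       ┃   
┬───┬───┐             ┃·█·███···       ┃   
│ 9 │ ÷ │             ┃█····██·█       ┃   
┼───┼───┤             ┃━━━━━━━━━━━━━━━━┛   


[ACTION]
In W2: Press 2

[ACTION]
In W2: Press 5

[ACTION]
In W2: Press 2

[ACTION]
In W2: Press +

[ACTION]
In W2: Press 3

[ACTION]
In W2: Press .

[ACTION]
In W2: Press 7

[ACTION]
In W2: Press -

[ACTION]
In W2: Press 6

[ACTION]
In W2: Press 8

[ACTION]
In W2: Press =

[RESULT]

         ┏━━━━━━━━━━━━━━━━━━━━━━━━━━━━━┓   
         ┃ GameOfLife                  ┃   
         ┠─────────────────────────────┨   
         ┃Gen: 0                       ┃   
━━━━━━━━━┃█··███·██·█··█··██····       ┃   
TabContai┃··███·█·····█···█·····       ┃   
─────────┃··█·█████·█···█··█····       ┃   
sales.csv┃·█···██·█······██····█       ┃   
─────────┃·█········█··█·█·····█       ┃   
━━━━━━━━━━━━━━━━━━━━━━┓······█··       ┃   
tor                   ┃······██·       ┃   
──────────────────────┨·██······       ┃   
                 187.7┃··█··██··       ┃   
┬───┬───┐             ┃·█·███···       ┃   
│ 9 │ ÷ │             ┃█····██·█       ┃   
┼───┼───┤             ┃━━━━━━━━━━━━━━━━┛   


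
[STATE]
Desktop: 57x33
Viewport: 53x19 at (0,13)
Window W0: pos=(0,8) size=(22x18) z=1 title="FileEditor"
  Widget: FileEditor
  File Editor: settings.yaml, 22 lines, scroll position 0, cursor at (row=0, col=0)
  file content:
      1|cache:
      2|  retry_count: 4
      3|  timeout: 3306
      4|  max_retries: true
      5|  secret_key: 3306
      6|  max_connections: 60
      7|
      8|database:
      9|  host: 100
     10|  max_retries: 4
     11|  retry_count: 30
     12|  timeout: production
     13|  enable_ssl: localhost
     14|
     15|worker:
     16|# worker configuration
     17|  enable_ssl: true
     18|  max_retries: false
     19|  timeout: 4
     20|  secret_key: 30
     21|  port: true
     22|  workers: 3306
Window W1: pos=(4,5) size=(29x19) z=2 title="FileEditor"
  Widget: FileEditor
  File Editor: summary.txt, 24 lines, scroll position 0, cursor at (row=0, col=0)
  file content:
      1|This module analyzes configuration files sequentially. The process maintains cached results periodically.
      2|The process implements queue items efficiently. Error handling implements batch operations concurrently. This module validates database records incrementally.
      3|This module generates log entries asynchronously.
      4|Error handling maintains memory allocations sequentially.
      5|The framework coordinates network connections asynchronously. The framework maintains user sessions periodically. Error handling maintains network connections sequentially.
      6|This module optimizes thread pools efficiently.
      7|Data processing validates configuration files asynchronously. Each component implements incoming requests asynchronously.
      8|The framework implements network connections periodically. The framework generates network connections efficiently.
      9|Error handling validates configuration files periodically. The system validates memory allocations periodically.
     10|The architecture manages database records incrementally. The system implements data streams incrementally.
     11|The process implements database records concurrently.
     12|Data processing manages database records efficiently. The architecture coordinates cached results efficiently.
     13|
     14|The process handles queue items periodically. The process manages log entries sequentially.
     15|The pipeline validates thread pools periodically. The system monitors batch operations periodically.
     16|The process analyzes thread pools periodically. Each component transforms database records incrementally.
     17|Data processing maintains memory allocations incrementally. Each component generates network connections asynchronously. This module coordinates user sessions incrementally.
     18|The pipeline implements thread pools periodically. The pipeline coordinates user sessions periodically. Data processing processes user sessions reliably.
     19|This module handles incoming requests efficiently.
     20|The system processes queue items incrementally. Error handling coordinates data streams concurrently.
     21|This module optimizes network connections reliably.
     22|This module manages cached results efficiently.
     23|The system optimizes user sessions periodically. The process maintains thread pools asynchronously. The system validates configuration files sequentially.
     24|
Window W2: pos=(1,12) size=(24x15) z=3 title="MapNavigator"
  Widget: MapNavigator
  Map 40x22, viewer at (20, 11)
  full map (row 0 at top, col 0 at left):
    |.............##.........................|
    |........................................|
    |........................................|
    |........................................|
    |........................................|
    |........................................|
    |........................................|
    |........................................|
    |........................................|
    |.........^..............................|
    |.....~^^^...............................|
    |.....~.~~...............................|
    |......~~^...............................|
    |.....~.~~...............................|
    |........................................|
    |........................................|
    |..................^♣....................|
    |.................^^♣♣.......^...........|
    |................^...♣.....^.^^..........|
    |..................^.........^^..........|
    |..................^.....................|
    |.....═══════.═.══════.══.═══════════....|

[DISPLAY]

┃┃ MapNavigator         ┃s thre░┃                    
┃┠──────────────────────┨dates ░┃                    
┃┃......................┃ents n░┃                    
┃┃......................┃ates c░┃                    
┃┃......................┃ages d░┃                    
┃┃^.....................┃ts dat░┃                    
┃┃......................┃ges da░┃                    
┃┃...........@..........┃      ░┃                    
┃┃......................┃queue ░┃                    
┃┃......................┃es thr▼┃                    
┃┃......................┃━━━━━━━┛                    
┃┃......................┃                            
┗┃.........^♣...........┃                            
 ┗━━━━━━━━━━━━━━━━━━━━━━┛                            
                                                     
                                                     
                                                     
                                                     
                                                     


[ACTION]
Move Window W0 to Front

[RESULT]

┃  timeout: 3306    ░┃  ┃s thre░┃                    
┃  max_retries: true░┃──┨dates ░┃                    
┃  secret_key: 3306 ░┃..┃ents n░┃                    
┃  max_connections: ░┃..┃ates c░┃                    
┃                   ░┃..┃ages d░┃                    
┃database:          ░┃..┃ts dat░┃                    
┃  host: 100        ░┃..┃ges da░┃                    
┃  max_retries: 4   ░┃..┃      ░┃                    
┃  retry_count: 30  ░┃..┃queue ░┃                    
┃  timeout: producti░┃..┃es thr▼┃                    
┃  enable_ssl: local░┃..┃━━━━━━━┛                    
┃                   ▼┃..┃                            
┗━━━━━━━━━━━━━━━━━━━━┛..┃                            
 ┗━━━━━━━━━━━━━━━━━━━━━━┛                            
                                                     
                                                     
                                                     
                                                     
                                                     


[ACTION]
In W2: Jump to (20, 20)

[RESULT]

┃  timeout: 3306    ░┃  ┃s thre░┃                    
┃  max_retries: true░┃──┨dates ░┃                    
┃  secret_key: 3306 ░┃..┃ents n░┃                    
┃  max_connections: ░┃..┃ates c░┃                    
┃                   ░┃..┃ages d░┃                    
┃database:          ░┃^.┃ts dat░┃                    
┃  host: 100        ░┃^.┃ges da░┃                    
┃  max_retries: 4   ░┃..┃      ░┃                    
┃  retry_count: 30  ░┃══┃queue ░┃                    
┃  timeout: producti░┃  ┃es thr▼┃                    
┃  enable_ssl: local░┃  ┃━━━━━━━┛                    
┃                   ▼┃  ┃                            
┗━━━━━━━━━━━━━━━━━━━━┛  ┃                            
 ┗━━━━━━━━━━━━━━━━━━━━━━┛                            
                                                     
                                                     
                                                     
                                                     
                                                     


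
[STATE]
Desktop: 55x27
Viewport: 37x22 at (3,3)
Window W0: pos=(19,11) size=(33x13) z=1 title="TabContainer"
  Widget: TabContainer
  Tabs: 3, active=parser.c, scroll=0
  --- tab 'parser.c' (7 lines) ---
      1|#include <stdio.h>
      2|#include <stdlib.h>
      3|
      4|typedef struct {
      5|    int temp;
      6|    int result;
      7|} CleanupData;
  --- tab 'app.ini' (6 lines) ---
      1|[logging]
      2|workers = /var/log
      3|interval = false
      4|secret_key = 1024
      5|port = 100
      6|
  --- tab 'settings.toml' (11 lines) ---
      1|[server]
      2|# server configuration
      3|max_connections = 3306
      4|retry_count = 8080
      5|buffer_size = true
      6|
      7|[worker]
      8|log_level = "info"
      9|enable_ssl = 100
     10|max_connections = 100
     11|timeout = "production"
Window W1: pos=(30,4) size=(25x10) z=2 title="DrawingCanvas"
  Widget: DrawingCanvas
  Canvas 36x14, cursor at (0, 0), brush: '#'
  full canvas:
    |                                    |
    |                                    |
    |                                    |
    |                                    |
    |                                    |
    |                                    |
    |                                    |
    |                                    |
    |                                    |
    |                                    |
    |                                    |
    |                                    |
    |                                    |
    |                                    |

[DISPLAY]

                                     
                           ┏━━━━━━━━━
                           ┃ DrawingC
                           ┠─────────
                           ┃+        
                           ┃         
                           ┃         
                           ┃         
                ┏━━━━━━━━━━┃         
                ┃ TabContai┃         
                ┠──────────┗━━━━━━━━━
                ┃[parser.c]│ app.ini 
                ┃────────────────────
                ┃#include <stdio.h>  
                ┃#include <stdlib.h> 
                ┃                    
                ┃typedef struct {    
                ┃    int temp;       
                ┃    int result;     
                ┃} CleanupData;      
                ┗━━━━━━━━━━━━━━━━━━━━
                                     


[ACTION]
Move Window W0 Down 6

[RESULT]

                                     
                           ┏━━━━━━━━━
                           ┃ DrawingC
                           ┠─────────
                           ┃+        
                           ┃         
                           ┃         
                           ┃         
                           ┃         
                           ┃         
                           ┗━━━━━━━━━
                ┏━━━━━━━━━━━━━━━━━━━━
                ┃ TabContainer       
                ┠────────────────────
                ┃[parser.c]│ app.ini 
                ┃────────────────────
                ┃#include <stdio.h>  
                ┃#include <stdlib.h> 
                ┃                    
                ┃typedef struct {    
                ┃    int temp;       
                ┃    int result;     


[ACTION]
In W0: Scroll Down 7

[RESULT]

                                     
                           ┏━━━━━━━━━
                           ┃ DrawingC
                           ┠─────────
                           ┃+        
                           ┃         
                           ┃         
                           ┃         
                           ┃         
                           ┃         
                           ┗━━━━━━━━━
                ┏━━━━━━━━━━━━━━━━━━━━
                ┃ TabContainer       
                ┠────────────────────
                ┃[parser.c]│ app.ini 
                ┃────────────────────
                ┃} CleanupData;      
                ┃                    
                ┃                    
                ┃                    
                ┃                    
                ┃                    


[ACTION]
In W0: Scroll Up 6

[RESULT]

                                     
                           ┏━━━━━━━━━
                           ┃ DrawingC
                           ┠─────────
                           ┃+        
                           ┃         
                           ┃         
                           ┃         
                           ┃         
                           ┃         
                           ┗━━━━━━━━━
                ┏━━━━━━━━━━━━━━━━━━━━
                ┃ TabContainer       
                ┠────────────────────
                ┃[parser.c]│ app.ini 
                ┃────────────────────
                ┃#include <stdio.h>  
                ┃#include <stdlib.h> 
                ┃                    
                ┃typedef struct {    
                ┃    int temp;       
                ┃    int result;     


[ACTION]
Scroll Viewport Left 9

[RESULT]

                                     
                              ┏━━━━━━
                              ┃ Drawi
                              ┠──────
                              ┃+     
                              ┃      
                              ┃      
                              ┃      
                              ┃      
                              ┃      
                              ┗━━━━━━
                   ┏━━━━━━━━━━━━━━━━━
                   ┃ TabContainer    
                   ┠─────────────────
                   ┃[parser.c]│ app.i
                   ┃─────────────────
                   ┃#include <stdio.h
                   ┃#include <stdlib.
                   ┃                 
                   ┃typedef struct { 
                   ┃    int temp;    
                   ┃    int result;  


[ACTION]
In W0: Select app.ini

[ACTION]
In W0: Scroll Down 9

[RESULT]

                                     
                              ┏━━━━━━
                              ┃ Drawi
                              ┠──────
                              ┃+     
                              ┃      
                              ┃      
                              ┃      
                              ┃      
                              ┃      
                              ┗━━━━━━
                   ┏━━━━━━━━━━━━━━━━━
                   ┃ TabContainer    
                   ┠─────────────────
                   ┃ parser.c │[app.i
                   ┃─────────────────
                   ┃                 
                   ┃                 
                   ┃                 
                   ┃                 
                   ┃                 
                   ┃                 


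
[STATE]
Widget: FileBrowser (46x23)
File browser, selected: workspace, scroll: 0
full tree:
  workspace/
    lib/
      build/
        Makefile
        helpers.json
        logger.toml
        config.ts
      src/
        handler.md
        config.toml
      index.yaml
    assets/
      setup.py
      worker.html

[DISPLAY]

> [-] workspace/                              
    [+] lib/                                  
    [+] assets/                               
                                              
                                              
                                              
                                              
                                              
                                              
                                              
                                              
                                              
                                              
                                              
                                              
                                              
                                              
                                              
                                              
                                              
                                              
                                              
                                              


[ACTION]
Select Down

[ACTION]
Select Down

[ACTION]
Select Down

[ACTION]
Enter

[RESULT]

  [-] workspace/                              
    [+] lib/                                  
  > [-] assets/                               
      setup.py                                
      worker.html                             
                                              
                                              
                                              
                                              
                                              
                                              
                                              
                                              
                                              
                                              
                                              
                                              
                                              
                                              
                                              
                                              
                                              
                                              


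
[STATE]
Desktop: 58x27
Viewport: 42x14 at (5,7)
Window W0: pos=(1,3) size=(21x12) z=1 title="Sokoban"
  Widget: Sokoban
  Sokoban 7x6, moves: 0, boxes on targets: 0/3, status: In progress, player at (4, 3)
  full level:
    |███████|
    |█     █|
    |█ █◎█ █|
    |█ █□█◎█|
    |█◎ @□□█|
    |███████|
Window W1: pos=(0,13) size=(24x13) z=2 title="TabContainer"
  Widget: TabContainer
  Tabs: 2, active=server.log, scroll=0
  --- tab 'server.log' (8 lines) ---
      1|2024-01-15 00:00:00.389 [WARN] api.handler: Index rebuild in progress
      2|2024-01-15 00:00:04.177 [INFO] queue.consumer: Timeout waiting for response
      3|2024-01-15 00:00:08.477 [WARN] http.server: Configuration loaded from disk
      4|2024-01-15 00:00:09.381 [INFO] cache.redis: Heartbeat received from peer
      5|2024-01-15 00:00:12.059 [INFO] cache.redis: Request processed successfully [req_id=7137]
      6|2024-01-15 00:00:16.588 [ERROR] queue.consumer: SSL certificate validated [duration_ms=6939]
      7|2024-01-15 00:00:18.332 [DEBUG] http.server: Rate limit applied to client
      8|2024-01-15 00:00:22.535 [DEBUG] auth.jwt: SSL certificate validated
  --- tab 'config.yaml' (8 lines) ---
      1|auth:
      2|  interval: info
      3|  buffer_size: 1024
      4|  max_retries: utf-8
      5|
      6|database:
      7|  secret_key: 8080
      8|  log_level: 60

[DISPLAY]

   █            ┃                         
◎█ █            ┃                         
□█◎█            ┃                         
@□□█            ┃                         
████            ┃                         
es: 0  0/3      ┃                         
━━━━━━━━━━━━━━━━━━┓                       
Container         ┃                       
──────────────────┨                       
ver.log]│ config.y┃                       
──────────────────┃                       
-01-15 00:00:00.38┃                       
-01-15 00:00:04.17┃                       
-01-15 00:00:08.47┃                       


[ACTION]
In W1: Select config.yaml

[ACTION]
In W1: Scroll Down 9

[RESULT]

   █            ┃                         
◎█ █            ┃                         
□█◎█            ┃                         
@□□█            ┃                         
████            ┃                         
es: 0  0/3      ┃                         
━━━━━━━━━━━━━━━━━━┓                       
Container         ┃                       
──────────────────┨                       
ver.log │[config.y┃                       
──────────────────┃                       
g_level: 60       ┃                       
                  ┃                       
                  ┃                       


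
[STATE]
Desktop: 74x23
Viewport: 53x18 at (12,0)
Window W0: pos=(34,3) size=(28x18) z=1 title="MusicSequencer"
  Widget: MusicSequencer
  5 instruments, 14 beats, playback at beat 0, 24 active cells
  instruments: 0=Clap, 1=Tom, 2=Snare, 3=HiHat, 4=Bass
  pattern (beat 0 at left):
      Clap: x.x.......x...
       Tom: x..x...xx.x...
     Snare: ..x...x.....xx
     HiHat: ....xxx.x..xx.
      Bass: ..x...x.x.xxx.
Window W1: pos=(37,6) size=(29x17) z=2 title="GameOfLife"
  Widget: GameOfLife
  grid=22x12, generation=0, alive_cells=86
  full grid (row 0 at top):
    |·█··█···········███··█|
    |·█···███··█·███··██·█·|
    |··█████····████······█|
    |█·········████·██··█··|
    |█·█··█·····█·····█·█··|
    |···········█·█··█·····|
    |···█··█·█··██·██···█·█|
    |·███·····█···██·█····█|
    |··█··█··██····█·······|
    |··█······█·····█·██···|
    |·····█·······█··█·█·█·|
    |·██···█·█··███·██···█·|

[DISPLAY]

                                                     
                                                     
                                                     
                      ┏━━━━━━━━━━━━━━━━━━━━━━━━━━┓   
                      ┃ MusicSequencer           ┃   
                      ┠──────────────────────────┨   
                      ┃  ┏━━━━━━━━━━━━━━━━━━━━━━━━━━━
                      ┃  ┃ GameOfLife                
                      ┃  ┠───────────────────────────
                      ┃ S┃Gen: 0                     
                      ┃ H┃·█··█···········███··█     
                      ┃  ┃·█···███··█·███··██·█·     
                      ┃  ┃··█████····████······█     
                      ┃  ┃█·········████·██··█··     
                      ┃  ┃█·█··█·····█·····█·█··     
                      ┃  ┃···········█·█··█·····     
                      ┃  ┃···█··█·█··██·██···█·█     
                      ┃  ┃·███·····█···██·█····█     


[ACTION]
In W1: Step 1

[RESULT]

                                                     
                                                     
                                                     
                      ┏━━━━━━━━━━━━━━━━━━━━━━━━━━┓   
                      ┃ MusicSequencer           ┃   
                      ┠──────────────────────────┨   
                      ┃  ┏━━━━━━━━━━━━━━━━━━━━━━━━━━━
                      ┃  ┃ GameOfLife                
                      ┃  ┠───────────────────────────
                      ┃ S┃Gen: 1                     
                      ┃ H┃·····██······█··█·██··     
                      ┃  ┃·█·····█······███·████     
                      ┃  ┃·████··█········█████·     
                      ┃  ┃··█···█···█····██·█·█·     
                      ┃  ┃·█···········███·██···     
                      ┃  ┃··········██·████·█·█·     
                      ┃  ┃···█······██····█···█·     
                      ┃  ┃·█·██··█·██·█·······█·     


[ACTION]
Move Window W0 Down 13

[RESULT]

                                                     
                                                     
                                                     
                                                     
                                                     
                      ┏━━━━━━━━━━━━━━━━━━━━━━━━━━┓   
                      ┃ M┏━━━━━━━━━━━━━━━━━━━━━━━━━━━
                      ┠──┃ GameOfLife                
                      ┃  ┠───────────────────────────
                      ┃  ┃Gen: 1                     
                      ┃  ┃·····██······█··█·██··     
                      ┃ S┃·█·····█······███·████     
                      ┃ H┃·████··█········█████·     
                      ┃  ┃··█···█···█····██·█·█·     
                      ┃  ┃·█···········███·██···     
                      ┃  ┃··········██·████·█·█·     
                      ┃  ┃···█······██····█···█·     
                      ┃  ┃·█·██··█·██·█·······█·     


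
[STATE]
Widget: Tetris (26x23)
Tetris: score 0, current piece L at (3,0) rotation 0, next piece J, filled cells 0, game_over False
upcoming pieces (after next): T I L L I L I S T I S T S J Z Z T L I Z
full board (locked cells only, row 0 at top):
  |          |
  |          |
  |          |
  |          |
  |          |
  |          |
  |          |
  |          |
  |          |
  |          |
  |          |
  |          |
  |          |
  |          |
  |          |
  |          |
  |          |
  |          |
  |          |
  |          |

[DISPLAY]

     ▒    │Next:          
   ▒▒▒    │█              
          │███            
          │               
          │               
          │               
          │Score:         
          │0              
          │               
          │               
          │               
          │               
          │               
          │               
          │               
          │               
          │               
          │               
          │               
          │               
          │               
          │               
          │               


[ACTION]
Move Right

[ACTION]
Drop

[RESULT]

          │Next:          
      ▒   │█              
    ▒▒▒   │███            
          │               
          │               
          │               
          │Score:         
          │0              
          │               
          │               
          │               
          │               
          │               
          │               
          │               
          │               
          │               
          │               
          │               
          │               
          │               
          │               
          │               


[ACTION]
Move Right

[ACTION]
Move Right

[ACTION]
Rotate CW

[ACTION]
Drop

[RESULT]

          │Next:          
          │█              
      ▒   │███            
      ▒   │               
      ▒▒  │               
          │               
          │Score:         
          │0              
          │               
          │               
          │               
          │               
          │               
          │               
          │               
          │               
          │               
          │               
          │               
          │               
          │               
          │               
          │               
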